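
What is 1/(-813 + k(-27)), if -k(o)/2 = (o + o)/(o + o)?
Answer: -1/815 ≈ -0.0012270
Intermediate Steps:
k(o) = -2 (k(o) = -2*(o + o)/(o + o) = -2*2*o/(2*o) = -2*2*o*1/(2*o) = -2*1 = -2)
1/(-813 + k(-27)) = 1/(-813 - 2) = 1/(-815) = -1/815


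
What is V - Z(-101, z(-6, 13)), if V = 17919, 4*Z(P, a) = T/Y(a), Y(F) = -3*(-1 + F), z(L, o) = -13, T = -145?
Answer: 3010537/168 ≈ 17920.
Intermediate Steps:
Y(F) = 3 - 3*F
Z(P, a) = -145/(4*(3 - 3*a)) (Z(P, a) = (-145/(3 - 3*a))/4 = -145/(4*(3 - 3*a)))
V - Z(-101, z(-6, 13)) = 17919 - 145/(12*(-1 - 13)) = 17919 - 145/(12*(-14)) = 17919 - 145*(-1)/(12*14) = 17919 - 1*(-145/168) = 17919 + 145/168 = 3010537/168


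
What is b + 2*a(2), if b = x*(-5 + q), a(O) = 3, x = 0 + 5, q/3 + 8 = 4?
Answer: -79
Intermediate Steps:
q = -12 (q = -24 + 3*4 = -24 + 12 = -12)
x = 5
b = -85 (b = 5*(-5 - 12) = 5*(-17) = -85)
b + 2*a(2) = -85 + 2*3 = -85 + 6 = -79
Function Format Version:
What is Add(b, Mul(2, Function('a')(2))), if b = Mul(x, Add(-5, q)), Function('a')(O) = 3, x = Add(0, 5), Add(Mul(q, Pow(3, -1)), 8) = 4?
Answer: -79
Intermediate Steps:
q = -12 (q = Add(-24, Mul(3, 4)) = Add(-24, 12) = -12)
x = 5
b = -85 (b = Mul(5, Add(-5, -12)) = Mul(5, -17) = -85)
Add(b, Mul(2, Function('a')(2))) = Add(-85, Mul(2, 3)) = Add(-85, 6) = -79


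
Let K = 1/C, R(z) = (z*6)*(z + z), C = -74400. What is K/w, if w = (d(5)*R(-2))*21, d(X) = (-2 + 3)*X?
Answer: -1/374976000 ≈ -2.6668e-9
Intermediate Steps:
R(z) = 12*z² (R(z) = (6*z)*(2*z) = 12*z²)
d(X) = X (d(X) = 1*X = X)
K = -1/74400 (K = 1/(-74400) = -1/74400 ≈ -1.3441e-5)
w = 5040 (w = (5*(12*(-2)²))*21 = (5*(12*4))*21 = (5*48)*21 = 240*21 = 5040)
K/w = -1/74400/5040 = -1/74400*1/5040 = -1/374976000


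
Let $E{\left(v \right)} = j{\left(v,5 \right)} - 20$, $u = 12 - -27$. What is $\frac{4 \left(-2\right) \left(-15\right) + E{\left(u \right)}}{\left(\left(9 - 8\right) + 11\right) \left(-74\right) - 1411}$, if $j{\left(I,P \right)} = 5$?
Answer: $- \frac{105}{2299} \approx -0.045672$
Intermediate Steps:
$u = 39$ ($u = 12 + 27 = 39$)
$E{\left(v \right)} = -15$ ($E{\left(v \right)} = 5 - 20 = -15$)
$\frac{4 \left(-2\right) \left(-15\right) + E{\left(u \right)}}{\left(\left(9 - 8\right) + 11\right) \left(-74\right) - 1411} = \frac{4 \left(-2\right) \left(-15\right) - 15}{\left(\left(9 - 8\right) + 11\right) \left(-74\right) - 1411} = \frac{\left(-8\right) \left(-15\right) - 15}{\left(1 + 11\right) \left(-74\right) - 1411} = \frac{120 - 15}{12 \left(-74\right) - 1411} = \frac{105}{-888 - 1411} = \frac{105}{-2299} = 105 \left(- \frac{1}{2299}\right) = - \frac{105}{2299}$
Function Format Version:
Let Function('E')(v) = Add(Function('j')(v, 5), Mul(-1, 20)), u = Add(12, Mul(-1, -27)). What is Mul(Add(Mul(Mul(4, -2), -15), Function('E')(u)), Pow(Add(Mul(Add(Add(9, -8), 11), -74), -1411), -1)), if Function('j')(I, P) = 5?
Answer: Rational(-105, 2299) ≈ -0.045672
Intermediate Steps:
u = 39 (u = Add(12, 27) = 39)
Function('E')(v) = -15 (Function('E')(v) = Add(5, Mul(-1, 20)) = Add(5, -20) = -15)
Mul(Add(Mul(Mul(4, -2), -15), Function('E')(u)), Pow(Add(Mul(Add(Add(9, -8), 11), -74), -1411), -1)) = Mul(Add(Mul(Mul(4, -2), -15), -15), Pow(Add(Mul(Add(Add(9, -8), 11), -74), -1411), -1)) = Mul(Add(Mul(-8, -15), -15), Pow(Add(Mul(Add(1, 11), -74), -1411), -1)) = Mul(Add(120, -15), Pow(Add(Mul(12, -74), -1411), -1)) = Mul(105, Pow(Add(-888, -1411), -1)) = Mul(105, Pow(-2299, -1)) = Mul(105, Rational(-1, 2299)) = Rational(-105, 2299)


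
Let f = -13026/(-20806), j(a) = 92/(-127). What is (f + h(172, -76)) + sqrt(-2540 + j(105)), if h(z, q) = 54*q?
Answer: -42687399/10403 + 4*I*sqrt(2561209)/127 ≈ -4103.4 + 50.406*I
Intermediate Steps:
j(a) = -92/127 (j(a) = 92*(-1/127) = -92/127)
f = 6513/10403 (f = -13026*(-1/20806) = 6513/10403 ≈ 0.62607)
(f + h(172, -76)) + sqrt(-2540 + j(105)) = (6513/10403 + 54*(-76)) + sqrt(-2540 - 92/127) = (6513/10403 - 4104) + sqrt(-322672/127) = -42687399/10403 + 4*I*sqrt(2561209)/127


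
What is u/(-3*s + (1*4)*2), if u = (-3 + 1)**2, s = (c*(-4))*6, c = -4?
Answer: -1/70 ≈ -0.014286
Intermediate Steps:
s = 96 (s = -4*(-4)*6 = 16*6 = 96)
u = 4 (u = (-2)**2 = 4)
u/(-3*s + (1*4)*2) = 4/(-3*96 + (1*4)*2) = 4/(-288 + 4*2) = 4/(-288 + 8) = 4/(-280) = -1/280*4 = -1/70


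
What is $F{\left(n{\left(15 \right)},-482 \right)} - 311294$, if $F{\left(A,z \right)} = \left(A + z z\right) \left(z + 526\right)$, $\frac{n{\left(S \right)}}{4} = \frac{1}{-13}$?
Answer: $\frac{128842330}{13} \approx 9.9109 \cdot 10^{6}$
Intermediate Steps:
$n{\left(S \right)} = - \frac{4}{13}$ ($n{\left(S \right)} = \frac{4}{-13} = 4 \left(- \frac{1}{13}\right) = - \frac{4}{13}$)
$F{\left(A,z \right)} = \left(526 + z\right) \left(A + z^{2}\right)$ ($F{\left(A,z \right)} = \left(A + z^{2}\right) \left(526 + z\right) = \left(526 + z\right) \left(A + z^{2}\right)$)
$F{\left(n{\left(15 \right)},-482 \right)} - 311294 = \left(\left(-482\right)^{3} + 526 \left(- \frac{4}{13}\right) + 526 \left(-482\right)^{2} - - \frac{1928}{13}\right) - 311294 = \left(-111980168 - \frac{2104}{13} + 526 \cdot 232324 + \frac{1928}{13}\right) - 311294 = \left(-111980168 - \frac{2104}{13} + 122202424 + \frac{1928}{13}\right) - 311294 = \frac{132889152}{13} - 311294 = \frac{128842330}{13}$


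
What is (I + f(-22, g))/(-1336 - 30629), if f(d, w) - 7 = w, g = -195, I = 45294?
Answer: -45106/31965 ≈ -1.4111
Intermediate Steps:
f(d, w) = 7 + w
(I + f(-22, g))/(-1336 - 30629) = (45294 + (7 - 195))/(-1336 - 30629) = (45294 - 188)/(-31965) = 45106*(-1/31965) = -45106/31965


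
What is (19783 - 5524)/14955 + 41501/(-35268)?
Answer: -39253681/175810980 ≈ -0.22327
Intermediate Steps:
(19783 - 5524)/14955 + 41501/(-35268) = 14259*(1/14955) + 41501*(-1/35268) = 4753/4985 - 41501/35268 = -39253681/175810980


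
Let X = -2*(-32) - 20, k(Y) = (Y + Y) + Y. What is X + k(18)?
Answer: 98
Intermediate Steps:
k(Y) = 3*Y (k(Y) = 2*Y + Y = 3*Y)
X = 44 (X = 64 - 20 = 44)
X + k(18) = 44 + 3*18 = 44 + 54 = 98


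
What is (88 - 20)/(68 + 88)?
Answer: 17/39 ≈ 0.43590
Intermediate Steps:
(88 - 20)/(68 + 88) = 68/156 = 68*(1/156) = 17/39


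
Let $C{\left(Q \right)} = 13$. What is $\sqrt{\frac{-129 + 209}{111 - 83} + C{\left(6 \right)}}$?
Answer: $\frac{\sqrt{777}}{7} \approx 3.9821$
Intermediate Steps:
$\sqrt{\frac{-129 + 209}{111 - 83} + C{\left(6 \right)}} = \sqrt{\frac{-129 + 209}{111 - 83} + 13} = \sqrt{\frac{80}{28} + 13} = \sqrt{80 \cdot \frac{1}{28} + 13} = \sqrt{\frac{20}{7} + 13} = \sqrt{\frac{111}{7}} = \frac{\sqrt{777}}{7}$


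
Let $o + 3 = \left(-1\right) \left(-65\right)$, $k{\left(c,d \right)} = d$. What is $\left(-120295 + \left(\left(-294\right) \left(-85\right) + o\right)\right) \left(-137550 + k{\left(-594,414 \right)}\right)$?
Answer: $13061244048$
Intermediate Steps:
$o = 62$ ($o = -3 - -65 = -3 + 65 = 62$)
$\left(-120295 + \left(\left(-294\right) \left(-85\right) + o\right)\right) \left(-137550 + k{\left(-594,414 \right)}\right) = \left(-120295 + \left(\left(-294\right) \left(-85\right) + 62\right)\right) \left(-137550 + 414\right) = \left(-120295 + \left(24990 + 62\right)\right) \left(-137136\right) = \left(-120295 + 25052\right) \left(-137136\right) = \left(-95243\right) \left(-137136\right) = 13061244048$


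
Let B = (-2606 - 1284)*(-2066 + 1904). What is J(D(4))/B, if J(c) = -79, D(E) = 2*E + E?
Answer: -79/630180 ≈ -0.00012536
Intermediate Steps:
D(E) = 3*E
B = 630180 (B = -3890*(-162) = 630180)
J(D(4))/B = -79/630180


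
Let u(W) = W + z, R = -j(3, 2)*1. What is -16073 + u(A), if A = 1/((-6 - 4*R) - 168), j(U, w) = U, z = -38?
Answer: -2609983/162 ≈ -16111.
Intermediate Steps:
R = -3 (R = -1*3*1 = -3*1 = -3)
A = -1/162 (A = 1/((-6 - 4*(-3)) - 168) = 1/((-6 + 12) - 168) = 1/(6 - 168) = 1/(-162) = -1/162 ≈ -0.0061728)
u(W) = -38 + W (u(W) = W - 38 = -38 + W)
-16073 + u(A) = -16073 + (-38 - 1/162) = -16073 - 6157/162 = -2609983/162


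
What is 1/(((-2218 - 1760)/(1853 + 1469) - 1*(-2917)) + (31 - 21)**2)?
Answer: 1661/5009248 ≈ 0.00033159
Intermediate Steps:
1/(((-2218 - 1760)/(1853 + 1469) - 1*(-2917)) + (31 - 21)**2) = 1/((-3978/3322 + 2917) + 10**2) = 1/((-3978*1/3322 + 2917) + 100) = 1/((-1989/1661 + 2917) + 100) = 1/(4843148/1661 + 100) = 1/(5009248/1661) = 1661/5009248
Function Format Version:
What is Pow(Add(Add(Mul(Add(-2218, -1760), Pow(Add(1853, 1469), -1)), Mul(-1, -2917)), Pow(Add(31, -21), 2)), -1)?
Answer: Rational(1661, 5009248) ≈ 0.00033159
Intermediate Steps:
Pow(Add(Add(Mul(Add(-2218, -1760), Pow(Add(1853, 1469), -1)), Mul(-1, -2917)), Pow(Add(31, -21), 2)), -1) = Pow(Add(Add(Mul(-3978, Pow(3322, -1)), 2917), Pow(10, 2)), -1) = Pow(Add(Add(Mul(-3978, Rational(1, 3322)), 2917), 100), -1) = Pow(Add(Add(Rational(-1989, 1661), 2917), 100), -1) = Pow(Add(Rational(4843148, 1661), 100), -1) = Pow(Rational(5009248, 1661), -1) = Rational(1661, 5009248)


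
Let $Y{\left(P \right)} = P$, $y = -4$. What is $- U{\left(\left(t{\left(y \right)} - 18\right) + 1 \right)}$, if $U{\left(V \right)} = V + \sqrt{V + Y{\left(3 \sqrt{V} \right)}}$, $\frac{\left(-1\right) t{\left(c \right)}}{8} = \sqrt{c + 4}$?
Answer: $17 - \sqrt{-17 + 3 i \sqrt{17}} \approx 15.582 - 4.3603 i$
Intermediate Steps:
$t{\left(c \right)} = - 8 \sqrt{4 + c}$ ($t{\left(c \right)} = - 8 \sqrt{c + 4} = - 8 \sqrt{4 + c}$)
$U{\left(V \right)} = V + \sqrt{V + 3 \sqrt{V}}$
$- U{\left(\left(t{\left(y \right)} - 18\right) + 1 \right)} = - (\left(\left(- 8 \sqrt{4 - 4} - 18\right) + 1\right) + \sqrt{\left(\left(- 8 \sqrt{4 - 4} - 18\right) + 1\right) + 3 \sqrt{\left(- 8 \sqrt{4 - 4} - 18\right) + 1}}) = - (\left(\left(- 8 \sqrt{0} - 18\right) + 1\right) + \sqrt{\left(\left(- 8 \sqrt{0} - 18\right) + 1\right) + 3 \sqrt{\left(- 8 \sqrt{0} - 18\right) + 1}}) = - (\left(\left(\left(-8\right) 0 - 18\right) + 1\right) + \sqrt{\left(\left(\left(-8\right) 0 - 18\right) + 1\right) + 3 \sqrt{\left(\left(-8\right) 0 - 18\right) + 1}}) = - (\left(\left(0 - 18\right) + 1\right) + \sqrt{\left(\left(0 - 18\right) + 1\right) + 3 \sqrt{\left(0 - 18\right) + 1}}) = - (\left(-18 + 1\right) + \sqrt{\left(-18 + 1\right) + 3 \sqrt{-18 + 1}}) = - (-17 + \sqrt{-17 + 3 \sqrt{-17}}) = - (-17 + \sqrt{-17 + 3 i \sqrt{17}}) = 17 - \sqrt{-17 + 3 i \sqrt{17}}$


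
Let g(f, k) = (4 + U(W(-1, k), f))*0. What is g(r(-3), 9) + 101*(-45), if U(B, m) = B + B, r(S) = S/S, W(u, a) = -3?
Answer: -4545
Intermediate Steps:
r(S) = 1
U(B, m) = 2*B
g(f, k) = 0 (g(f, k) = (4 + 2*(-3))*0 = (4 - 6)*0 = -2*0 = 0)
g(r(-3), 9) + 101*(-45) = 0 + 101*(-45) = 0 - 4545 = -4545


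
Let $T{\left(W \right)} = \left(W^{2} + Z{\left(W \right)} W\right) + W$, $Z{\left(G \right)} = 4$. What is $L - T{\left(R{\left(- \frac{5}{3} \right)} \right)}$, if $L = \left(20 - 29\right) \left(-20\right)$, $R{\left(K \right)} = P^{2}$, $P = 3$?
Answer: $54$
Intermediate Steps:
$R{\left(K \right)} = 9$ ($R{\left(K \right)} = 3^{2} = 9$)
$T{\left(W \right)} = W^{2} + 5 W$ ($T{\left(W \right)} = \left(W^{2} + 4 W\right) + W = W^{2} + 5 W$)
$L = 180$ ($L = \left(-9\right) \left(-20\right) = 180$)
$L - T{\left(R{\left(- \frac{5}{3} \right)} \right)} = 180 - 9 \left(5 + 9\right) = 180 - 9 \cdot 14 = 180 - 126 = 54$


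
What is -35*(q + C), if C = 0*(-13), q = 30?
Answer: -1050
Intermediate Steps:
C = 0
-35*(q + C) = -35*(30 + 0) = -35*30 = -1050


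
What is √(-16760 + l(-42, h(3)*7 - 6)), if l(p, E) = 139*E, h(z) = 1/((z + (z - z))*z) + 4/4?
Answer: 2*I*√37154/3 ≈ 128.5*I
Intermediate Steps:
h(z) = 1 + z⁻² (h(z) = 1/((z + 0)*z) + 4*(¼) = 1/(z*z) + 1 = z⁻² + 1 = 1 + z⁻²)
√(-16760 + l(-42, h(3)*7 - 6)) = √(-16760 + 139*((1 + 3⁻²)*7 - 6)) = √(-16760 + 139*((1 + ⅑)*7 - 6)) = √(-16760 + 139*((10/9)*7 - 6)) = √(-16760 + 139*(70/9 - 6)) = √(-16760 + 139*(16/9)) = √(-16760 + 2224/9) = √(-148616/9) = 2*I*√37154/3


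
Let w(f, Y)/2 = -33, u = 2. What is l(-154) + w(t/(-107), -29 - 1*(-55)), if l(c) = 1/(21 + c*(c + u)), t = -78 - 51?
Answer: -1546313/23429 ≈ -66.000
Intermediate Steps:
t = -129
l(c) = 1/(21 + c*(2 + c)) (l(c) = 1/(21 + c*(c + 2)) = 1/(21 + c*(2 + c)))
w(f, Y) = -66 (w(f, Y) = 2*(-33) = -66)
l(-154) + w(t/(-107), -29 - 1*(-55)) = 1/(21 + (-154)² + 2*(-154)) - 66 = 1/(21 + 23716 - 308) - 66 = 1/23429 - 66 = -1546313/23429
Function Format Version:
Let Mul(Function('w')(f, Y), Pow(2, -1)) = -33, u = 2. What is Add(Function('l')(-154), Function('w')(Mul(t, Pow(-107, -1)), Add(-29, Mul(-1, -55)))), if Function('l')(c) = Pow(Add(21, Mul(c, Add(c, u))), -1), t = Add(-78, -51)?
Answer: Rational(-1546313, 23429) ≈ -66.000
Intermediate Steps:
t = -129
Function('l')(c) = Pow(Add(21, Mul(c, Add(2, c))), -1) (Function('l')(c) = Pow(Add(21, Mul(c, Add(c, 2))), -1) = Pow(Add(21, Mul(c, Add(2, c))), -1))
Function('w')(f, Y) = -66 (Function('w')(f, Y) = Mul(2, -33) = -66)
Add(Function('l')(-154), Function('w')(Mul(t, Pow(-107, -1)), Add(-29, Mul(-1, -55)))) = Add(Pow(Add(21, Pow(-154, 2), Mul(2, -154)), -1), -66) = Add(Pow(Add(21, 23716, -308), -1), -66) = Add(Pow(23429, -1), -66) = Add(Rational(1, 23429), -66) = Rational(-1546313, 23429)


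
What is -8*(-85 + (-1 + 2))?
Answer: 672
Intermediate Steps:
-8*(-85 + (-1 + 2)) = -8*(-85 + 1) = -8*(-84) = 672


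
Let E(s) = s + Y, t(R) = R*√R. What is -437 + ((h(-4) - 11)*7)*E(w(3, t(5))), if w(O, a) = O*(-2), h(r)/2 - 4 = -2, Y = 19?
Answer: -1074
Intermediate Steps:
t(R) = R^(3/2)
h(r) = 4 (h(r) = 8 + 2*(-2) = 8 - 4 = 4)
w(O, a) = -2*O
E(s) = 19 + s (E(s) = s + 19 = 19 + s)
-437 + ((h(-4) - 11)*7)*E(w(3, t(5))) = -437 + ((4 - 11)*7)*(19 - 2*3) = -437 + (-7*7)*(19 - 6) = -437 - 49*13 = -437 - 637 = -1074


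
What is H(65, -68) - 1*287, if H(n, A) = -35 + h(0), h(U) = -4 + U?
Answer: -326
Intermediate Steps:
H(n, A) = -39 (H(n, A) = -35 + (-4 + 0) = -35 - 4 = -39)
H(65, -68) - 1*287 = -39 - 1*287 = -39 - 287 = -326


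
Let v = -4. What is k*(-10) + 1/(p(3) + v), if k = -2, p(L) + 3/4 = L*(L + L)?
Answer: 1064/53 ≈ 20.075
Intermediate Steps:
p(L) = -¾ + 2*L² (p(L) = -¾ + L*(L + L) = -¾ + L*(2*L) = -¾ + 2*L²)
k*(-10) + 1/(p(3) + v) = -2*(-10) + 1/((-¾ + 2*3²) - 4) = 20 + 1/((-¾ + 2*9) - 4) = 20 + 1/((-¾ + 18) - 4) = 20 + 1/(69/4 - 4) = 20 + 1/(53/4) = 20 + 4/53 = 1064/53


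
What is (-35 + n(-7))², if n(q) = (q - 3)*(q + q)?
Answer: 11025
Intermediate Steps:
n(q) = 2*q*(-3 + q) (n(q) = (-3 + q)*(2*q) = 2*q*(-3 + q))
(-35 + n(-7))² = (-35 + 2*(-7)*(-3 - 7))² = (-35 + 2*(-7)*(-10))² = (-35 + 140)² = 105² = 11025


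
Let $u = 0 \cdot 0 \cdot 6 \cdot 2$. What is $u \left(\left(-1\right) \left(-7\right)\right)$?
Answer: $0$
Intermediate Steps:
$u = 0$ ($u = 0 \cdot 6 \cdot 2 = 0 \cdot 2 = 0$)
$u \left(\left(-1\right) \left(-7\right)\right) = 0 \left(\left(-1\right) \left(-7\right)\right) = 0 \cdot 7 = 0$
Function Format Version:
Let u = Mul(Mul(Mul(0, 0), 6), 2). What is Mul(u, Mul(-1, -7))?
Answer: 0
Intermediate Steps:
u = 0 (u = Mul(Mul(0, 6), 2) = Mul(0, 2) = 0)
Mul(u, Mul(-1, -7)) = Mul(0, Mul(-1, -7)) = Mul(0, 7) = 0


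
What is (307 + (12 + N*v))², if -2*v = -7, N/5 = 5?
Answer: 660969/4 ≈ 1.6524e+5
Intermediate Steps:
N = 25 (N = 5*5 = 25)
v = 7/2 (v = -½*(-7) = 7/2 ≈ 3.5000)
(307 + (12 + N*v))² = (307 + (12 + 25*(7/2)))² = (307 + (12 + 175/2))² = (307 + 199/2)² = (813/2)² = 660969/4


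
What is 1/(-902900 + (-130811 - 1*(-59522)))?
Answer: -1/974189 ≈ -1.0265e-6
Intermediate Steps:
1/(-902900 + (-130811 - 1*(-59522))) = 1/(-902900 + (-130811 + 59522)) = 1/(-902900 - 71289) = 1/(-974189) = -1/974189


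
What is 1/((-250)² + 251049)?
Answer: 1/313549 ≈ 3.1893e-6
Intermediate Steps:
1/((-250)² + 251049) = 1/(62500 + 251049) = 1/313549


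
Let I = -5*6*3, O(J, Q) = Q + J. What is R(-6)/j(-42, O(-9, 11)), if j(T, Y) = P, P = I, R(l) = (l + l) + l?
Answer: ⅕ ≈ 0.20000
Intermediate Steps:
O(J, Q) = J + Q
R(l) = 3*l (R(l) = 2*l + l = 3*l)
I = -90 (I = -30*3 = -90)
P = -90
j(T, Y) = -90
R(-6)/j(-42, O(-9, 11)) = (3*(-6))/(-90) = -18*(-1/90) = ⅕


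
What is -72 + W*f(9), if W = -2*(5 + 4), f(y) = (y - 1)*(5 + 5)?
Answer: -1512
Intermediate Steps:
f(y) = -10 + 10*y (f(y) = (-1 + y)*10 = -10 + 10*y)
W = -18 (W = -2*9 = -18)
-72 + W*f(9) = -72 - 18*(-10 + 10*9) = -72 - 18*(-10 + 90) = -72 - 18*80 = -72 - 1440 = -1512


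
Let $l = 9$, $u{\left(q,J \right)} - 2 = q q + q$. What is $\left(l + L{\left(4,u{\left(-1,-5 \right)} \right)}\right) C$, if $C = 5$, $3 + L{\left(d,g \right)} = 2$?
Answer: $40$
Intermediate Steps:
$u{\left(q,J \right)} = 2 + q + q^{2}$ ($u{\left(q,J \right)} = 2 + \left(q q + q\right) = 2 + \left(q^{2} + q\right) = 2 + \left(q + q^{2}\right) = 2 + q + q^{2}$)
$L{\left(d,g \right)} = -1$ ($L{\left(d,g \right)} = -3 + 2 = -1$)
$\left(l + L{\left(4,u{\left(-1,-5 \right)} \right)}\right) C = \left(9 - 1\right) 5 = 8 \cdot 5 = 40$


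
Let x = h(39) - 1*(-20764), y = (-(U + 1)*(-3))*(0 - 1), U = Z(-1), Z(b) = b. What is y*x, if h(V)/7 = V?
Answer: 0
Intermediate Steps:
h(V) = 7*V
U = -1
y = 0 (y = (-(-1 + 1)*(-3))*(0 - 1) = -0*(-3)*(-1) = -1*0*(-1) = 0*(-1) = 0)
x = 21037 (x = 7*39 - 1*(-20764) = 273 + 20764 = 21037)
y*x = 0*21037 = 0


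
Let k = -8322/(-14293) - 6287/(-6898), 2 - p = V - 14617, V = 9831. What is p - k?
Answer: 471916564585/98593114 ≈ 4786.5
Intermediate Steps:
p = 4788 (p = 2 - (9831 - 14617) = 2 - 1*(-4786) = 2 + 4786 = 4788)
k = 147265247/98593114 (k = -8322*(-1/14293) - 6287*(-1/6898) = 8322/14293 + 6287/6898 = 147265247/98593114 ≈ 1.4937)
p - k = 4788 - 1*147265247/98593114 = 4788 - 147265247/98593114 = 471916564585/98593114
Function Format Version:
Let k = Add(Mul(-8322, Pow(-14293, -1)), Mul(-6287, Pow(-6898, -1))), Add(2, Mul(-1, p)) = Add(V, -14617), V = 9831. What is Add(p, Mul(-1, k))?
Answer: Rational(471916564585, 98593114) ≈ 4786.5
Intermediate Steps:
p = 4788 (p = Add(2, Mul(-1, Add(9831, -14617))) = Add(2, Mul(-1, -4786)) = Add(2, 4786) = 4788)
k = Rational(147265247, 98593114) (k = Add(Mul(-8322, Rational(-1, 14293)), Mul(-6287, Rational(-1, 6898))) = Add(Rational(8322, 14293), Rational(6287, 6898)) = Rational(147265247, 98593114) ≈ 1.4937)
Add(p, Mul(-1, k)) = Add(4788, Mul(-1, Rational(147265247, 98593114))) = Add(4788, Rational(-147265247, 98593114)) = Rational(471916564585, 98593114)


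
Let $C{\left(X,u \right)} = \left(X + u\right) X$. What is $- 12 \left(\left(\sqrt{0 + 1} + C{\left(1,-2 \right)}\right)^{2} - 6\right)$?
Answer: $72$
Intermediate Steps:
$C{\left(X,u \right)} = X \left(X + u\right)$
$- 12 \left(\left(\sqrt{0 + 1} + C{\left(1,-2 \right)}\right)^{2} - 6\right) = - 12 \left(\left(\sqrt{0 + 1} + 1 \left(1 - 2\right)\right)^{2} - 6\right) = - 12 \left(\left(\sqrt{1} + 1 \left(-1\right)\right)^{2} - 6\right) = - 12 \left(\left(1 - 1\right)^{2} - 6\right) = - 12 \left(0^{2} - 6\right) = - 12 \left(0 - 6\right) = \left(-12\right) \left(-6\right) = 72$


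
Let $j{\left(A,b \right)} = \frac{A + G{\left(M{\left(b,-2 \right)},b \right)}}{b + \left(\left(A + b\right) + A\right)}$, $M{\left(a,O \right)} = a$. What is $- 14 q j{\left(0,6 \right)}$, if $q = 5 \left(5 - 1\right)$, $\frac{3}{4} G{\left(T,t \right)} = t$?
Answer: $- \frac{560}{3} \approx -186.67$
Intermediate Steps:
$G{\left(T,t \right)} = \frac{4 t}{3}$
$j{\left(A,b \right)} = \frac{A + \frac{4 b}{3}}{2 A + 2 b}$ ($j{\left(A,b \right)} = \frac{A + \frac{4 b}{3}}{b + \left(\left(A + b\right) + A\right)} = \frac{A + \frac{4 b}{3}}{b + \left(b + 2 A\right)} = \frac{A + \frac{4 b}{3}}{2 A + 2 b}$)
$q = 20$ ($q = 5 \cdot 4 = 20$)
$- 14 q j{\left(0,6 \right)} = \left(-14\right) 20 \frac{\frac{1}{2} \cdot 0 + \frac{2}{3} \cdot 6}{0 + 6} = - 280 \frac{0 + 4}{6} = - 280 \cdot \frac{1}{6} \cdot 4 = \left(-280\right) \frac{2}{3} = - \frac{560}{3}$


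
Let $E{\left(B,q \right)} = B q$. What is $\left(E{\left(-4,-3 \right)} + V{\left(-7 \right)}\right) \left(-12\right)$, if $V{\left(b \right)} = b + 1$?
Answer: $-72$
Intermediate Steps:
$V{\left(b \right)} = 1 + b$
$\left(E{\left(-4,-3 \right)} + V{\left(-7 \right)}\right) \left(-12\right) = \left(\left(-4\right) \left(-3\right) + \left(1 - 7\right)\right) \left(-12\right) = \left(12 - 6\right) \left(-12\right) = 6 \left(-12\right) = -72$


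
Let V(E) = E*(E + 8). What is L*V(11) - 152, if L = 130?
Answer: 27018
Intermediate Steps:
V(E) = E*(8 + E)
L*V(11) - 152 = 130*(11*(8 + 11)) - 152 = 130*(11*19) - 152 = 130*209 - 152 = 27170 - 152 = 27018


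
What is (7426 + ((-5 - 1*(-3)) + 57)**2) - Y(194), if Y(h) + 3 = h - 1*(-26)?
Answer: 10234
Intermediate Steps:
Y(h) = 23 + h (Y(h) = -3 + (h - 1*(-26)) = -3 + (h + 26) = -3 + (26 + h) = 23 + h)
(7426 + ((-5 - 1*(-3)) + 57)**2) - Y(194) = (7426 + ((-5 - 1*(-3)) + 57)**2) - (23 + 194) = (7426 + ((-5 + 3) + 57)**2) - 1*217 = (7426 + (-2 + 57)**2) - 217 = (7426 + 55**2) - 217 = (7426 + 3025) - 217 = 10451 - 217 = 10234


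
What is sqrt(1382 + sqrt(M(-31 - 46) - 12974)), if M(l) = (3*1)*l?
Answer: sqrt(1382 + I*sqrt(13205)) ≈ 37.207 + 1.5442*I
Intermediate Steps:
M(l) = 3*l
sqrt(1382 + sqrt(M(-31 - 46) - 12974)) = sqrt(1382 + sqrt(3*(-31 - 46) - 12974)) = sqrt(1382 + sqrt(3*(-77) - 12974)) = sqrt(1382 + sqrt(-231 - 12974)) = sqrt(1382 + sqrt(-13205)) = sqrt(1382 + I*sqrt(13205))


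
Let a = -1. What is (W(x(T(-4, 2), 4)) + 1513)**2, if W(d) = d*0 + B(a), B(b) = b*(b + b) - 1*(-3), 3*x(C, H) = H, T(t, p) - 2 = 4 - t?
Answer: 2304324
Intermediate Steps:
T(t, p) = 6 - t (T(t, p) = 2 + (4 - t) = 6 - t)
x(C, H) = H/3
B(b) = 3 + 2*b**2 (B(b) = b*(2*b) + 3 = 2*b**2 + 3 = 3 + 2*b**2)
W(d) = 5 (W(d) = d*0 + (3 + 2*(-1)**2) = 0 + (3 + 2*1) = 0 + (3 + 2) = 0 + 5 = 5)
(W(x(T(-4, 2), 4)) + 1513)**2 = (5 + 1513)**2 = 1518**2 = 2304324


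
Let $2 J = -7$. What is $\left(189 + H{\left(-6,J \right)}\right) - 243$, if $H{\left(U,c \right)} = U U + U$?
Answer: $-24$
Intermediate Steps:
$J = - \frac{7}{2}$ ($J = \frac{1}{2} \left(-7\right) = - \frac{7}{2} \approx -3.5$)
$H{\left(U,c \right)} = U + U^{2}$ ($H{\left(U,c \right)} = U^{2} + U = U + U^{2}$)
$\left(189 + H{\left(-6,J \right)}\right) - 243 = \left(189 - 6 \left(1 - 6\right)\right) - 243 = \left(189 - -30\right) - 243 = \left(189 + 30\right) - 243 = 219 - 243 = -24$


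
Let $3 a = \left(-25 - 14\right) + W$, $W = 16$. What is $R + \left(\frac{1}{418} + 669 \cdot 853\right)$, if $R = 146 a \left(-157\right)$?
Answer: $\frac{935975989}{1254} \approx 7.4639 \cdot 10^{5}$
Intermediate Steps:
$a = - \frac{23}{3}$ ($a = \frac{\left(-25 - 14\right) + 16}{3} = \frac{-39 + 16}{3} = \frac{1}{3} \left(-23\right) = - \frac{23}{3} \approx -7.6667$)
$R = \frac{527206}{3}$ ($R = 146 \left(- \frac{23}{3}\right) \left(-157\right) = \left(- \frac{3358}{3}\right) \left(-157\right) = \frac{527206}{3} \approx 1.7574 \cdot 10^{5}$)
$R + \left(\frac{1}{418} + 669 \cdot 853\right) = \frac{527206}{3} + \left(\frac{1}{418} + 669 \cdot 853\right) = \frac{527206}{3} + \left(\frac{1}{418} + 570657\right) = \frac{527206}{3} + \frac{238534627}{418} = \frac{935975989}{1254}$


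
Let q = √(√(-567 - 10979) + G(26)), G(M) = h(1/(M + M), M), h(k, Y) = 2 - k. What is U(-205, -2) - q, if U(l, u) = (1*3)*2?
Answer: 6 - √(1339 + 676*I*√11546)/26 ≈ -1.3977 - 7.2626*I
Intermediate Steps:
U(l, u) = 6 (U(l, u) = 3*2 = 6)
G(M) = 2 - 1/(2*M) (G(M) = 2 - 1/(M + M) = 2 - 1/(2*M))
q = √(103/52 + I*√11546) (q = √(√(-567 - 10979) + (2 - ½/26)) = √(√(-11546) + (2 - ½*1/26)) = √(I*√11546 + (2 - 1/52)) = √(I*√11546 + 103/52) = √(103/52 + I*√11546) ≈ 7.3977 + 7.2626*I)
U(-205, -2) - q = 6 - √(1339 + 676*I*√11546)/26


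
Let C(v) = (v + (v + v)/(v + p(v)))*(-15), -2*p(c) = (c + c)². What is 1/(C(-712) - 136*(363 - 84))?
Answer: -95/2590082 ≈ -3.6678e-5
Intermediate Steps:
p(c) = -2*c² (p(c) = -(c + c)²/2 = -4*c²/2 = -2*c²)
C(v) = -15*v - 30*v/(v - 2*v²) (C(v) = (v + (v + v)/(v - 2*v²))*(-15) = (v + (2*v)/(v - 2*v²))*(-15) = (v + 2*v/(v - 2*v²))*(-15) = -15*v - 30*v/(v - 2*v²))
1/(C(-712) - 136*(363 - 84)) = 1/(15*(2 - 712 - 2*(-712)²)/(-1 + 2*(-712)) - 136*(363 - 84)) = 1/(15*(2 - 712 - 2*506944)/(-1 - 1424) - 136*279) = 1/(15*(2 - 712 - 1013888)/(-1425) - 37944) = 1/(15*(-1/1425)*(-1014598) - 37944) = 1/(1014598/95 - 37944) = 1/(-2590082/95) = -95/2590082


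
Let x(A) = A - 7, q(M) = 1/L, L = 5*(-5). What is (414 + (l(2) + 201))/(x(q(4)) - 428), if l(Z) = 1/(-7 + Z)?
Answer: -7685/5438 ≈ -1.4132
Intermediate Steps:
L = -25
q(M) = -1/25 (q(M) = 1/(-25) = -1/25)
x(A) = -7 + A
(414 + (l(2) + 201))/(x(q(4)) - 428) = (414 + (1/(-7 + 2) + 201))/((-7 - 1/25) - 428) = (414 + (1/(-5) + 201))/(-176/25 - 428) = (414 + (-⅕ + 201))/(-10876/25) = (414 + 1004/5)*(-25/10876) = (3074/5)*(-25/10876) = -7685/5438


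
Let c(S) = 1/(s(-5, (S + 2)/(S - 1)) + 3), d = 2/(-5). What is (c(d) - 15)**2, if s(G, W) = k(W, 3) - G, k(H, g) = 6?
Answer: 43681/196 ≈ 222.86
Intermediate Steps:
s(G, W) = 6 - G
d = -2/5 (d = 2*(-1/5) = -2/5 ≈ -0.40000)
c(S) = 1/14 (c(S) = 1/((6 - 1*(-5)) + 3) = 1/((6 + 5) + 3) = 1/(11 + 3) = 1/14)
(c(d) - 15)**2 = (1/14 - 15)**2 = (-209/14)**2 = 43681/196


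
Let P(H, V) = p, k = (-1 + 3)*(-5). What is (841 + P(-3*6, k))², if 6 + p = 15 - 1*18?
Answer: 692224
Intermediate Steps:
p = -9 (p = -6 + (15 - 1*18) = -6 + (15 - 18) = -6 - 3 = -9)
k = -10 (k = 2*(-5) = -10)
P(H, V) = -9
(841 + P(-3*6, k))² = (841 - 9)² = 832² = 692224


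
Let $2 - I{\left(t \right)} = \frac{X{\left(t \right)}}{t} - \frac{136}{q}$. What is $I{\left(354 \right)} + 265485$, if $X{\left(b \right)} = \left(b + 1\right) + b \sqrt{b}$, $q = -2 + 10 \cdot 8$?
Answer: $\frac{1221774583}{4602} - \sqrt{354} \approx 2.6547 \cdot 10^{5}$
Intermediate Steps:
$q = 78$ ($q = -2 + 80 = 78$)
$X{\left(b \right)} = 1 + b + b^{\frac{3}{2}}$ ($X{\left(b \right)} = \left(1 + b\right) + b^{\frac{3}{2}} = 1 + b + b^{\frac{3}{2}}$)
$I{\left(t \right)} = \frac{146}{39} - \frac{1 + t + t^{\frac{3}{2}}}{t}$ ($I{\left(t \right)} = 2 - \left(\frac{1 + t + t^{\frac{3}{2}}}{t} - \frac{136}{78}\right) = 2 - \left(\frac{1 + t + t^{\frac{3}{2}}}{t} - \frac{68}{39}\right) = 2 - \left(- \frac{68}{39} + \frac{1 + t + t^{\frac{3}{2}}}{t}\right) = 2 + \left(\frac{68}{39} - \frac{1 + t + t^{\frac{3}{2}}}{t}\right) = \frac{146}{39} - \frac{1 + t + t^{\frac{3}{2}}}{t}$)
$I{\left(354 \right)} + 265485 = \left(\frac{107}{39} - \sqrt{354} - \frac{1}{354}\right) + 265485 = \left(\frac{12613}{4602} - \sqrt{354}\right) + 265485 = \frac{1221774583}{4602} - \sqrt{354}$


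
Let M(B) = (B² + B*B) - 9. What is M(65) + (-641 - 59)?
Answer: 7741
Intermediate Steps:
M(B) = -9 + 2*B² (M(B) = (B² + B²) - 9 = 2*B² - 9 = -9 + 2*B²)
M(65) + (-641 - 59) = (-9 + 2*65²) + (-641 - 59) = (-9 + 2*4225) - 700 = (-9 + 8450) - 700 = 8441 - 700 = 7741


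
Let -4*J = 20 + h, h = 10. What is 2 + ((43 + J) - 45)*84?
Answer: -796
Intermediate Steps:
J = -15/2 (J = -(20 + 10)/4 = -¼*30 = -15/2 ≈ -7.5000)
2 + ((43 + J) - 45)*84 = 2 + ((43 - 15/2) - 45)*84 = 2 + (71/2 - 45)*84 = 2 - 19/2*84 = 2 - 798 = -796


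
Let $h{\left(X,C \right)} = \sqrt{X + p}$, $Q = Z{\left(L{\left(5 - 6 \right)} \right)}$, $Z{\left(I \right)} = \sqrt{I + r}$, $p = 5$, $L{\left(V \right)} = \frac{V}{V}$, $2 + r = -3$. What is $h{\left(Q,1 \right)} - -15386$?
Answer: $15386 + \sqrt{5 + 2 i} \approx 15388.0 + 0.43884 i$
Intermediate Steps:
$r = -5$ ($r = -2 - 3 = -5$)
$L{\left(V \right)} = 1$
$Z{\left(I \right)} = \sqrt{-5 + I}$ ($Z{\left(I \right)} = \sqrt{I - 5} = \sqrt{-5 + I}$)
$Q = 2 i$ ($Q = \sqrt{-5 + 1} = \sqrt{-4} = 2 i \approx 2.0 i$)
$h{\left(X,C \right)} = \sqrt{5 + X}$ ($h{\left(X,C \right)} = \sqrt{X + 5} = \sqrt{5 + X}$)
$h{\left(Q,1 \right)} - -15386 = \sqrt{5 + 2 i} - -15386 = \sqrt{5 + 2 i} + 15386 = 15386 + \sqrt{5 + 2 i}$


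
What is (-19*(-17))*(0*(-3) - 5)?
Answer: -1615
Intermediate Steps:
(-19*(-17))*(0*(-3) - 5) = 323*(0 - 5) = 323*(-5) = -1615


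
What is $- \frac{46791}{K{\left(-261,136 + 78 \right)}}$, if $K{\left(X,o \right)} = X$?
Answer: $\frac{5199}{29} \approx 179.28$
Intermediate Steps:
$- \frac{46791}{K{\left(-261,136 + 78 \right)}} = - \frac{46791}{-261} = \left(-46791\right) \left(- \frac{1}{261}\right) = \frac{5199}{29}$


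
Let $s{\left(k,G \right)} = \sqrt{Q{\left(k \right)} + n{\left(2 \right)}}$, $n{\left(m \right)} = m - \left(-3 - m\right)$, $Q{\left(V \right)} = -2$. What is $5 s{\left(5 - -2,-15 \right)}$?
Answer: $5 \sqrt{5} \approx 11.18$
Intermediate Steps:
$n{\left(m \right)} = 3 + 2 m$ ($n{\left(m \right)} = m + \left(3 + m\right) = 3 + 2 m$)
$s{\left(k,G \right)} = \sqrt{5}$ ($s{\left(k,G \right)} = \sqrt{-2 + \left(3 + 2 \cdot 2\right)} = \sqrt{-2 + \left(3 + 4\right)} = \sqrt{-2 + 7} = \sqrt{5}$)
$5 s{\left(5 - -2,-15 \right)} = 5 \sqrt{5}$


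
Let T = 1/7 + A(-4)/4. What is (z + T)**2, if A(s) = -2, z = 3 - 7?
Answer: 3721/196 ≈ 18.985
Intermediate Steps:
z = -4
T = -5/14 (T = 1/7 - 2/4 = 1*(1/7) - 2*1/4 = 1/7 - 1/2 = -5/14 ≈ -0.35714)
(z + T)**2 = (-4 - 5/14)**2 = (-61/14)**2 = 3721/196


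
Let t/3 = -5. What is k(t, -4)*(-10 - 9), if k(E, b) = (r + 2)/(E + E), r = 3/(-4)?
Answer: 19/24 ≈ 0.79167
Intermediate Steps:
t = -15 (t = 3*(-5) = -15)
r = -3/4 (r = 3*(-1/4) = -3/4 ≈ -0.75000)
k(E, b) = 5/(8*E) (k(E, b) = (-3/4 + 2)/(E + E) = 5/(4*((2*E))) = 5*(1/(2*E))/4 = 5/(8*E))
k(t, -4)*(-10 - 9) = ((5/8)/(-15))*(-10 - 9) = ((5/8)*(-1/15))*(-19) = -1/24*(-19) = 19/24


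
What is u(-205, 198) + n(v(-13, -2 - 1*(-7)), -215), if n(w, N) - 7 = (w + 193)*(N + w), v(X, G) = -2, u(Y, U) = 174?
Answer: -41266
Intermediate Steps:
n(w, N) = 7 + (193 + w)*(N + w) (n(w, N) = 7 + (w + 193)*(N + w) = 7 + (193 + w)*(N + w))
u(-205, 198) + n(v(-13, -2 - 1*(-7)), -215) = 174 + (7 + (-2)**2 + 193*(-215) + 193*(-2) - 215*(-2)) = 174 + (7 + 4 - 41495 - 386 + 430) = 174 - 41440 = -41266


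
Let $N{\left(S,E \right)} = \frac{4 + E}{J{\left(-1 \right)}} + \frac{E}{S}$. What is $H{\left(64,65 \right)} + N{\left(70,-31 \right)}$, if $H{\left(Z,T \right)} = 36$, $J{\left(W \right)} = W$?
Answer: $\frac{4379}{70} \approx 62.557$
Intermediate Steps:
$N{\left(S,E \right)} = -4 - E + \frac{E}{S}$ ($N{\left(S,E \right)} = \frac{4 + E}{-1} + \frac{E}{S} = \left(4 + E\right) \left(-1\right) + \frac{E}{S} = \left(-4 - E\right) + \frac{E}{S} = -4 - E + \frac{E}{S}$)
$H{\left(64,65 \right)} + N{\left(70,-31 \right)} = 36 - \left(-27 + \frac{31}{70}\right) = 36 - - \frac{1859}{70} = 36 + \frac{1859}{70} = \frac{4379}{70}$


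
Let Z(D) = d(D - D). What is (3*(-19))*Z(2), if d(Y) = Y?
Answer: 0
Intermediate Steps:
Z(D) = 0 (Z(D) = D - D = 0)
(3*(-19))*Z(2) = (3*(-19))*0 = -57*0 = 0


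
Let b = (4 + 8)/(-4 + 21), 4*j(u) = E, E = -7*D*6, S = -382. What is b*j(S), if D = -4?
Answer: 504/17 ≈ 29.647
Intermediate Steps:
E = 168 (E = -7*(-4)*6 = 28*6 = 168)
j(u) = 42 (j(u) = (¼)*168 = 42)
b = 12/17 ≈ 0.70588
b*j(S) = (12/17)*42 = 504/17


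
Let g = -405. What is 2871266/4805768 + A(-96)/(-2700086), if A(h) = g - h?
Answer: 1938537527797/3243996724012 ≈ 0.59758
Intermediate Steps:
A(h) = -405 - h
2871266/4805768 + A(-96)/(-2700086) = 2871266/4805768 + (-405 - 1*(-96))/(-2700086) = 2871266*(1/4805768) + (-405 + 96)*(-1/2700086) = 1435633/2402884 - 309*(-1/2700086) = 1435633/2402884 + 309/2700086 = 1938537527797/3243996724012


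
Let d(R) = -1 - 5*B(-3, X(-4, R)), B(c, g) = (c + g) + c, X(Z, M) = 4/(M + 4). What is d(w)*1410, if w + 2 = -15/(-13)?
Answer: 1309890/41 ≈ 31949.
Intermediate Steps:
X(Z, M) = 4/(4 + M)
w = -11/13 (w = -2 - 15/(-13) = -2 - 15*(-1/13) = -2 + 15/13 = -11/13 ≈ -0.84615)
B(c, g) = g + 2*c
d(R) = 29 - 20/(4 + R) (d(R) = -1 - 5*(4/(4 + R) + 2*(-3)) = -1 - 5*(4/(4 + R) - 6) = -1 - 5*(-6 + 4/(4 + R)) = -1 + (30 - 20/(4 + R)) = 29 - 20/(4 + R))
d(w)*1410 = ((96 + 29*(-11/13))/(4 - 11/13))*1410 = ((96 - 319/13)/(41/13))*1410 = ((13/41)*(929/13))*1410 = (929/41)*1410 = 1309890/41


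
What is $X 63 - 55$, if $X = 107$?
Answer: $6686$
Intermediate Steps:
$X 63 - 55 = 107 \cdot 63 - 55 = 6741 - 55 = 6686$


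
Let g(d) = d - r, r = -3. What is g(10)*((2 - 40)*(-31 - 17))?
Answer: 23712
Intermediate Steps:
g(d) = 3 + d (g(d) = d - 1*(-3) = d + 3 = 3 + d)
g(10)*((2 - 40)*(-31 - 17)) = (3 + 10)*((2 - 40)*(-31 - 17)) = 13*(-38*(-48)) = 13*1824 = 23712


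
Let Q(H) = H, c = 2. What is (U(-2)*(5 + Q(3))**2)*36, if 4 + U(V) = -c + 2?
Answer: -9216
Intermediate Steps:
U(V) = -4 (U(V) = -4 + (-1*2 + 2) = -4 + (-2 + 2) = -4 + 0 = -4)
(U(-2)*(5 + Q(3))**2)*36 = -4*(5 + 3)**2*36 = -4*8**2*36 = -4*64*36 = -256*36 = -9216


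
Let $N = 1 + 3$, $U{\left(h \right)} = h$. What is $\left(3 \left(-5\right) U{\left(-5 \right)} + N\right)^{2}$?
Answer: $6241$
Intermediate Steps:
$N = 4$
$\left(3 \left(-5\right) U{\left(-5 \right)} + N\right)^{2} = \left(3 \left(-5\right) \left(-5\right) + 4\right)^{2} = \left(\left(-15\right) \left(-5\right) + 4\right)^{2} = \left(75 + 4\right)^{2} = 79^{2} = 6241$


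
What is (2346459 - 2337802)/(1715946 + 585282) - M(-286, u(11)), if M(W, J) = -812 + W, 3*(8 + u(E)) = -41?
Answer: 2526757001/2301228 ≈ 1098.0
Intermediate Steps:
u(E) = -65/3 (u(E) = -8 + (⅓)*(-41) = -8 - 41/3 = -65/3)
(2346459 - 2337802)/(1715946 + 585282) - M(-286, u(11)) = (2346459 - 2337802)/(1715946 + 585282) - (-812 - 286) = 8657/2301228 - 1*(-1098) = 8657*(1/2301228) + 1098 = 8657/2301228 + 1098 = 2526757001/2301228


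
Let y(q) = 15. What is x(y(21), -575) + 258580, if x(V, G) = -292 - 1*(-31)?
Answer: 258319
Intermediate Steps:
x(V, G) = -261 (x(V, G) = -292 + 31 = -261)
x(y(21), -575) + 258580 = -261 + 258580 = 258319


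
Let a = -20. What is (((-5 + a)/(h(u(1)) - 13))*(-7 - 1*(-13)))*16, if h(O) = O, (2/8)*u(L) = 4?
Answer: -800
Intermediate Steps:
u(L) = 16 (u(L) = 4*4 = 16)
(((-5 + a)/(h(u(1)) - 13))*(-7 - 1*(-13)))*16 = (((-5 - 20)/(16 - 13))*(-7 - 1*(-13)))*16 = ((-25/3)*(-7 + 13))*16 = (-25*⅓*6)*16 = -25/3*6*16 = -50*16 = -800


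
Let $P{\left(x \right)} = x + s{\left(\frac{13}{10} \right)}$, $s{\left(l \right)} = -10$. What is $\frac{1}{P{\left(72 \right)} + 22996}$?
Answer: $\frac{1}{23058} \approx 4.3369 \cdot 10^{-5}$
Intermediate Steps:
$P{\left(x \right)} = -10 + x$ ($P{\left(x \right)} = x - 10 = -10 + x$)
$\frac{1}{P{\left(72 \right)} + 22996} = \frac{1}{\left(-10 + 72\right) + 22996} = \frac{1}{62 + 22996} = \frac{1}{23058}$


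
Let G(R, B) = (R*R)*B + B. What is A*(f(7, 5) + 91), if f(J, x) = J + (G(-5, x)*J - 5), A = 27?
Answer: 27081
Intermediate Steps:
G(R, B) = B + B*R**2 (G(R, B) = R**2*B + B = B*R**2 + B = B + B*R**2)
f(J, x) = -5 + J + 26*J*x (f(J, x) = J + ((x*(1 + (-5)**2))*J - 5) = J + ((x*(1 + 25))*J - 5) = J + ((x*26)*J - 5) = J + ((26*x)*J - 5) = J + (26*J*x - 5) = J + (-5 + 26*J*x) = -5 + J + 26*J*x)
A*(f(7, 5) + 91) = 27*((-5 + 7 + 26*7*5) + 91) = 27*((-5 + 7 + 910) + 91) = 27*(912 + 91) = 27*1003 = 27081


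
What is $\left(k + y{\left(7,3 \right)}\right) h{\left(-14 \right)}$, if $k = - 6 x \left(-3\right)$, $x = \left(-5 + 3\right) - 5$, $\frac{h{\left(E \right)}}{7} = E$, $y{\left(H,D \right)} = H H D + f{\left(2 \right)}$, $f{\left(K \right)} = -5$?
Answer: $-1568$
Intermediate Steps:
$y{\left(H,D \right)} = -5 + D H^{2}$ ($y{\left(H,D \right)} = H H D - 5 = H^{2} D - 5 = D H^{2} - 5 = -5 + D H^{2}$)
$h{\left(E \right)} = 7 E$
$x = -7$ ($x = -2 - 5 = -7$)
$k = -126$ ($k = \left(-6\right) \left(-7\right) \left(-3\right) = 42 \left(-3\right) = -126$)
$\left(k + y{\left(7,3 \right)}\right) h{\left(-14 \right)} = \left(-126 - \left(5 - 3 \cdot 7^{2}\right)\right) 7 \left(-14\right) = \left(-126 + \left(-5 + 3 \cdot 49\right)\right) \left(-98\right) = \left(-126 + \left(-5 + 147\right)\right) \left(-98\right) = \left(-126 + 142\right) \left(-98\right) = 16 \left(-98\right) = -1568$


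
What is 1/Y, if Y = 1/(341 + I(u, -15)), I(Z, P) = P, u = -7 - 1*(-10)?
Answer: 326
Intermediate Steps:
u = 3 (u = -7 + 10 = 3)
Y = 1/326 (Y = 1/(341 - 15) = 1/326 ≈ 0.0030675)
1/Y = 1/(1/326) = 326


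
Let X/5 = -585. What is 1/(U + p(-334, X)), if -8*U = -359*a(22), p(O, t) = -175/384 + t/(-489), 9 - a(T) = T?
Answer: -62592/36168733 ≈ -0.0017306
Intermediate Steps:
X = -2925 (X = 5*(-585) = -2925)
a(T) = 9 - T
p(O, t) = -175/384 - t/489 (p(O, t) = -175*1/384 + t*(-1/489) = -175/384 - t/489)
U = -4667/8 (U = -(-359)*(9 - 1*22)/8 = -(-359)*(9 - 22)/8 = -(-359)*(-13)/8 = -⅛*4667 = -4667/8 ≈ -583.38)
1/(U + p(-334, X)) = 1/(-4667/8 + (-175/384 - 1/489*(-2925))) = 1/(-4667/8 + (-175/384 + 975/163)) = 1/(-4667/8 + 345875/62592) = 1/(-36168733/62592) = -62592/36168733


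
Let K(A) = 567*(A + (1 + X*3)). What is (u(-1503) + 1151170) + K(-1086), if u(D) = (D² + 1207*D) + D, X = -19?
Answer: 947041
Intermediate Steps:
u(D) = D² + 1208*D
K(A) = -31752 + 567*A (K(A) = 567*(A + (1 - 19*3)) = 567*(A + (1 - 57)) = 567*(A - 56) = 567*(-56 + A) = -31752 + 567*A)
(u(-1503) + 1151170) + K(-1086) = (-1503*(1208 - 1503) + 1151170) + (-31752 + 567*(-1086)) = (-1503*(-295) + 1151170) + (-31752 - 615762) = (443385 + 1151170) - 647514 = 1594555 - 647514 = 947041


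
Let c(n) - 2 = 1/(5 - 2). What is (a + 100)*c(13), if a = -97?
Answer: 7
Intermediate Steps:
c(n) = 7/3 (c(n) = 2 + 1/(5 - 2) = 2 + 1/3 = 2 + ⅓ = 7/3)
(a + 100)*c(13) = (-97 + 100)*(7/3) = 3*(7/3) = 7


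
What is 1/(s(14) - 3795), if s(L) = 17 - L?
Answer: -1/3792 ≈ -0.00026371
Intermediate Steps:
1/(s(14) - 3795) = 1/((17 - 1*14) - 3795) = 1/((17 - 14) - 3795) = 1/(3 - 3795) = 1/(-3792) = -1/3792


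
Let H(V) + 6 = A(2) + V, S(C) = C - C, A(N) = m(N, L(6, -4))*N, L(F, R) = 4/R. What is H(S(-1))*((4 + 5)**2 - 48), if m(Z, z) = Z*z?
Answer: -330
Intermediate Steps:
A(N) = -N**2 (A(N) = (N*(4/(-4)))*N = (N*(4*(-1/4)))*N = (N*(-1))*N = (-N)*N = -N**2)
S(C) = 0
H(V) = -10 + V (H(V) = -6 + (-1*2**2 + V) = -6 + (-1*4 + V) = -6 + (-4 + V) = -10 + V)
H(S(-1))*((4 + 5)**2 - 48) = (-10 + 0)*((4 + 5)**2 - 48) = -10*(9**2 - 48) = -10*(81 - 48) = -10*33 = -330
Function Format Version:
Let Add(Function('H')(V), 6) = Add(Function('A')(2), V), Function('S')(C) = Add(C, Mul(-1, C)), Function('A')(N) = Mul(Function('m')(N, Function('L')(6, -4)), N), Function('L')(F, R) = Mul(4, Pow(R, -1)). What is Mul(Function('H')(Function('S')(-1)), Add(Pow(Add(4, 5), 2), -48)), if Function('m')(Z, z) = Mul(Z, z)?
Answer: -330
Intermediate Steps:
Function('A')(N) = Mul(-1, Pow(N, 2)) (Function('A')(N) = Mul(Mul(N, Mul(4, Pow(-4, -1))), N) = Mul(Mul(N, Mul(4, Rational(-1, 4))), N) = Mul(Mul(N, -1), N) = Mul(Mul(-1, N), N) = Mul(-1, Pow(N, 2)))
Function('S')(C) = 0
Function('H')(V) = Add(-10, V) (Function('H')(V) = Add(-6, Add(Mul(-1, Pow(2, 2)), V)) = Add(-6, Add(Mul(-1, 4), V)) = Add(-6, Add(-4, V)) = Add(-10, V))
Mul(Function('H')(Function('S')(-1)), Add(Pow(Add(4, 5), 2), -48)) = Mul(Add(-10, 0), Add(Pow(Add(4, 5), 2), -48)) = Mul(-10, Add(Pow(9, 2), -48)) = Mul(-10, Add(81, -48)) = Mul(-10, 33) = -330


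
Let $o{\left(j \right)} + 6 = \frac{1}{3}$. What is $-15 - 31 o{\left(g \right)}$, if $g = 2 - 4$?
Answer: $\frac{482}{3} \approx 160.67$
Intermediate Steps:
$g = -2$
$o{\left(j \right)} = - \frac{17}{3}$ ($o{\left(j \right)} = -6 + \frac{1}{3} = - \frac{17}{3}$)
$-15 - 31 o{\left(g \right)} = -15 - - \frac{527}{3} = -15 + \frac{527}{3} = \frac{482}{3}$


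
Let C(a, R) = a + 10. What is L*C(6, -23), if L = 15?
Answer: 240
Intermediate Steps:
C(a, R) = 10 + a
L*C(6, -23) = 15*(10 + 6) = 15*16 = 240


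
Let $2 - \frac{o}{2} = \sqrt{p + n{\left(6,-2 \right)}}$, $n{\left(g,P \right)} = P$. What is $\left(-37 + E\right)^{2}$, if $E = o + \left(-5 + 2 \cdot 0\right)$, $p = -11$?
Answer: $1392 + 152 i \sqrt{13} \approx 1392.0 + 548.04 i$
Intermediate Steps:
$o = 4 - 2 i \sqrt{13}$ ($o = 4 - 2 \sqrt{-11 - 2} = 4 - 2 \sqrt{-13} = 4 - 2 i \sqrt{13} \approx 4.0 - 7.2111 i$)
$E = -1 - 2 i \sqrt{13}$ ($E = \left(4 - 2 i \sqrt{13}\right) + \left(-5 + 2 \cdot 0\right) = \left(4 - 2 i \sqrt{13}\right) + \left(-5 + 0\right) = \left(4 - 2 i \sqrt{13}\right) - 5 = -1 - 2 i \sqrt{13} \approx -1.0 - 7.2111 i$)
$\left(-37 + E\right)^{2} = \left(-37 - \left(1 + 2 i \sqrt{13}\right)\right)^{2} = \left(-38 - 2 i \sqrt{13}\right)^{2}$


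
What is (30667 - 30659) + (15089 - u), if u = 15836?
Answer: -739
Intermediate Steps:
(30667 - 30659) + (15089 - u) = (30667 - 30659) + (15089 - 1*15836) = 8 + (15089 - 15836) = 8 - 747 = -739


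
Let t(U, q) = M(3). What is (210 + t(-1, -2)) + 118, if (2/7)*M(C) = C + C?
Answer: 349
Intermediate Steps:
M(C) = 7*C (M(C) = 7*(C + C)/2 = 7*(2*C)/2 = 7*C)
t(U, q) = 21 (t(U, q) = 7*3 = 21)
(210 + t(-1, -2)) + 118 = (210 + 21) + 118 = 231 + 118 = 349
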